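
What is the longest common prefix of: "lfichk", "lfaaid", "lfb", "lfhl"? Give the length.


Words: lfichk, lfaaid, lfb, lfhl
  Position 0: all 'l' => match
  Position 1: all 'f' => match
  Position 2: ('i', 'a', 'b', 'h') => mismatch, stop
LCP = "lf" (length 2)

2


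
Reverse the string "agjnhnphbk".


Input: agjnhnphbk
Reading characters right to left:
  Position 9: 'k'
  Position 8: 'b'
  Position 7: 'h'
  Position 6: 'p'
  Position 5: 'n'
  Position 4: 'h'
  Position 3: 'n'
  Position 2: 'j'
  Position 1: 'g'
  Position 0: 'a'
Reversed: kbhpnhnjga

kbhpnhnjga


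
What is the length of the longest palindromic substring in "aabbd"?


Input: "aabbd"
Checking substrings for palindromes:
  [0:2] "aa" (len 2) => palindrome
  [2:4] "bb" (len 2) => palindrome
Longest palindromic substring: "aa" with length 2

2


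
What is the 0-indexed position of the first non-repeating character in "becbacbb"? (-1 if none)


Input: becbacbb
Character frequencies:
  'a': 1
  'b': 4
  'c': 2
  'e': 1
Scanning left to right for freq == 1:
  Position 0 ('b'): freq=4, skip
  Position 1 ('e'): unique! => answer = 1

1


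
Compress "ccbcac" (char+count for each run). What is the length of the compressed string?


Input: ccbcac
Runs:
  'c' x 2 => "c2"
  'b' x 1 => "b1"
  'c' x 1 => "c1"
  'a' x 1 => "a1"
  'c' x 1 => "c1"
Compressed: "c2b1c1a1c1"
Compressed length: 10

10


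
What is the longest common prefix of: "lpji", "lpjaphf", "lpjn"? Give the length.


Words: lpji, lpjaphf, lpjn
  Position 0: all 'l' => match
  Position 1: all 'p' => match
  Position 2: all 'j' => match
  Position 3: ('i', 'a', 'n') => mismatch, stop
LCP = "lpj" (length 3)

3


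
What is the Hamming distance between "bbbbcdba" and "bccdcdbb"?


Comparing "bbbbcdba" and "bccdcdbb" position by position:
  Position 0: 'b' vs 'b' => same
  Position 1: 'b' vs 'c' => differ
  Position 2: 'b' vs 'c' => differ
  Position 3: 'b' vs 'd' => differ
  Position 4: 'c' vs 'c' => same
  Position 5: 'd' vs 'd' => same
  Position 6: 'b' vs 'b' => same
  Position 7: 'a' vs 'b' => differ
Total differences (Hamming distance): 4

4


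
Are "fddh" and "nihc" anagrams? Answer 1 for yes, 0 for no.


Strings: "fddh", "nihc"
Sorted first:  ddfh
Sorted second: chin
Differ at position 0: 'd' vs 'c' => not anagrams

0


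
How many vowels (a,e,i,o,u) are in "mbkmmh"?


Input: mbkmmh
Checking each character:
  'm' at position 0: consonant
  'b' at position 1: consonant
  'k' at position 2: consonant
  'm' at position 3: consonant
  'm' at position 4: consonant
  'h' at position 5: consonant
Total vowels: 0

0


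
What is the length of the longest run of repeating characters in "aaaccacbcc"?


Input: "aaaccacbcc"
Scanning for longest run:
  Position 1 ('a'): continues run of 'a', length=2
  Position 2 ('a'): continues run of 'a', length=3
  Position 3 ('c'): new char, reset run to 1
  Position 4 ('c'): continues run of 'c', length=2
  Position 5 ('a'): new char, reset run to 1
  Position 6 ('c'): new char, reset run to 1
  Position 7 ('b'): new char, reset run to 1
  Position 8 ('c'): new char, reset run to 1
  Position 9 ('c'): continues run of 'c', length=2
Longest run: 'a' with length 3

3


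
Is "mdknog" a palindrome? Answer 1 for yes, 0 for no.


Input: mdknog
Reversed: gonkdm
  Compare pos 0 ('m') with pos 5 ('g'): MISMATCH
  Compare pos 1 ('d') with pos 4 ('o'): MISMATCH
  Compare pos 2 ('k') with pos 3 ('n'): MISMATCH
Result: not a palindrome

0


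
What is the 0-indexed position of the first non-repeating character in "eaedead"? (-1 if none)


Input: eaedead
Character frequencies:
  'a': 2
  'd': 2
  'e': 3
Scanning left to right for freq == 1:
  Position 0 ('e'): freq=3, skip
  Position 1 ('a'): freq=2, skip
  Position 2 ('e'): freq=3, skip
  Position 3 ('d'): freq=2, skip
  Position 4 ('e'): freq=3, skip
  Position 5 ('a'): freq=2, skip
  Position 6 ('d'): freq=2, skip
  No unique character found => answer = -1

-1


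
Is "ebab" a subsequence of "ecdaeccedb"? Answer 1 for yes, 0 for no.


Check if "ebab" is a subsequence of "ecdaeccedb"
Greedy scan:
  Position 0 ('e'): matches sub[0] = 'e'
  Position 1 ('c'): no match needed
  Position 2 ('d'): no match needed
  Position 3 ('a'): no match needed
  Position 4 ('e'): no match needed
  Position 5 ('c'): no match needed
  Position 6 ('c'): no match needed
  Position 7 ('e'): no match needed
  Position 8 ('d'): no match needed
  Position 9 ('b'): matches sub[1] = 'b'
Only matched 2/4 characters => not a subsequence

0


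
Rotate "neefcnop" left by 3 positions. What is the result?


Input: "neefcnop", rotate left by 3
First 3 characters: "nee"
Remaining characters: "fcnop"
Concatenate remaining + first: "fcnop" + "nee" = "fcnopnee"

fcnopnee


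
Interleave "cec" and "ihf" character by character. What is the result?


Interleaving "cec" and "ihf":
  Position 0: 'c' from first, 'i' from second => "ci"
  Position 1: 'e' from first, 'h' from second => "eh"
  Position 2: 'c' from first, 'f' from second => "cf"
Result: ciehcf

ciehcf


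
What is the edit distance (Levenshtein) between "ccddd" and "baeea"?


Computing edit distance: "ccddd" -> "baeea"
DP table:
           b    a    e    e    a
      0    1    2    3    4    5
  c   1    1    2    3    4    5
  c   2    2    2    3    4    5
  d   3    3    3    3    4    5
  d   4    4    4    4    4    5
  d   5    5    5    5    5    5
Edit distance = dp[5][5] = 5

5


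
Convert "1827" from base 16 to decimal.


Input: "1827" in base 16
Positional expansion:
  Digit '1' (value 1) x 16^3 = 4096
  Digit '8' (value 8) x 16^2 = 2048
  Digit '2' (value 2) x 16^1 = 32
  Digit '7' (value 7) x 16^0 = 7
Sum = 6183

6183


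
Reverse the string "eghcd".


Input: eghcd
Reading characters right to left:
  Position 4: 'd'
  Position 3: 'c'
  Position 2: 'h'
  Position 1: 'g'
  Position 0: 'e'
Reversed: dchge

dchge


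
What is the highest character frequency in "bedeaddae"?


Input: bedeaddae
Character counts:
  'a': 2
  'b': 1
  'd': 3
  'e': 3
Maximum frequency: 3

3


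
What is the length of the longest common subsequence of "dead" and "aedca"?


LCS of "dead" and "aedca"
DP table:
           a    e    d    c    a
      0    0    0    0    0    0
  d   0    0    0    1    1    1
  e   0    0    1    1    1    1
  a   0    1    1    1    1    2
  d   0    1    1    2    2    2
LCS length = dp[4][5] = 2

2


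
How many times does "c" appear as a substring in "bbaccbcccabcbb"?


Searching for "c" in "bbaccbcccabcbb"
Scanning each position:
  Position 0: "b" => no
  Position 1: "b" => no
  Position 2: "a" => no
  Position 3: "c" => MATCH
  Position 4: "c" => MATCH
  Position 5: "b" => no
  Position 6: "c" => MATCH
  Position 7: "c" => MATCH
  Position 8: "c" => MATCH
  Position 9: "a" => no
  Position 10: "b" => no
  Position 11: "c" => MATCH
  Position 12: "b" => no
  Position 13: "b" => no
Total occurrences: 6

6


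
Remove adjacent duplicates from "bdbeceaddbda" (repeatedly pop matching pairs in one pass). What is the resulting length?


Input: bdbeceaddbda
Stack-based adjacent duplicate removal:
  Read 'b': push. Stack: b
  Read 'd': push. Stack: bd
  Read 'b': push. Stack: bdb
  Read 'e': push. Stack: bdbe
  Read 'c': push. Stack: bdbec
  Read 'e': push. Stack: bdbece
  Read 'a': push. Stack: bdbecea
  Read 'd': push. Stack: bdbecead
  Read 'd': matches stack top 'd' => pop. Stack: bdbecea
  Read 'b': push. Stack: bdbeceab
  Read 'd': push. Stack: bdbeceabd
  Read 'a': push. Stack: bdbeceabda
Final stack: "bdbeceabda" (length 10)

10


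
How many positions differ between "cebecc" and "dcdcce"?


Comparing "cebecc" and "dcdcce" position by position:
  Position 0: 'c' vs 'd' => DIFFER
  Position 1: 'e' vs 'c' => DIFFER
  Position 2: 'b' vs 'd' => DIFFER
  Position 3: 'e' vs 'c' => DIFFER
  Position 4: 'c' vs 'c' => same
  Position 5: 'c' vs 'e' => DIFFER
Positions that differ: 5

5


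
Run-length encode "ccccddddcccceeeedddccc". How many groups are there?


Input: ccccddddcccceeeedddccc
Scanning for consecutive runs:
  Group 1: 'c' x 4 (positions 0-3)
  Group 2: 'd' x 4 (positions 4-7)
  Group 3: 'c' x 4 (positions 8-11)
  Group 4: 'e' x 4 (positions 12-15)
  Group 5: 'd' x 3 (positions 16-18)
  Group 6: 'c' x 3 (positions 19-21)
Total groups: 6

6


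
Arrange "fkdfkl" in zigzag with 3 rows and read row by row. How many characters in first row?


Zigzag "fkdfkl" into 3 rows:
Placing characters:
  'f' => row 0
  'k' => row 1
  'd' => row 2
  'f' => row 1
  'k' => row 0
  'l' => row 1
Rows:
  Row 0: "fk"
  Row 1: "kfl"
  Row 2: "d"
First row length: 2

2


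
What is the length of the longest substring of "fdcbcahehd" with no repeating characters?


Input: "fdcbcahehd"
Sliding window (track last position of each char):
  Position 0 ('f'): window [0,0] length 1 -- new best
  Position 1 ('d'): window [0,1] length 2 -- new best
  Position 2 ('c'): window [0,2] length 3 -- new best
  Position 3 ('b'): window [0,3] length 4 -- new best
  Position 4 ('c'): repeat (last at 2), move window start to 3
  Position 4 ('c'): window [3,4] length 2
  Position 5 ('a'): window [3,5] length 3
  Position 6 ('h'): window [3,6] length 4
  Position 7 ('e'): window [3,7] length 5 -- new best
  Position 8 ('h'): repeat (last at 6), move window start to 7
  Position 8 ('h'): window [7,8] length 2
  Position 9 ('d'): window [7,9] length 3
Longest substring with no repeats: "bcahe" with length 5

5


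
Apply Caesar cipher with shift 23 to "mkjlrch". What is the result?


Caesar cipher: shift "mkjlrch" by 23
  'm' (pos 12) + 23 = pos 9 = 'j'
  'k' (pos 10) + 23 = pos 7 = 'h'
  'j' (pos 9) + 23 = pos 6 = 'g'
  'l' (pos 11) + 23 = pos 8 = 'i'
  'r' (pos 17) + 23 = pos 14 = 'o'
  'c' (pos 2) + 23 = pos 25 = 'z'
  'h' (pos 7) + 23 = pos 4 = 'e'
Result: jhgioze

jhgioze


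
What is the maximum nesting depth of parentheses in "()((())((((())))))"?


Input: "()((())((((())))))"
Tracking depth:
  Position 0 '(': depth becomes 1
  Position 1 ')': depth becomes 0
  Position 2 '(': depth becomes 1
  Position 3 '(': depth becomes 2
  Position 4 '(': depth becomes 3
  Position 5 ')': depth becomes 2
  Position 6 ')': depth becomes 1
  Position 7 '(': depth becomes 2
  Position 8 '(': depth becomes 3
  Position 9 '(': depth becomes 4
  Position 10 '(': depth becomes 5
  Position 11 '(': depth becomes 6
  Position 12 ')': depth becomes 5
  Position 13 ')': depth becomes 4
  Position 14 ')': depth becomes 3
  Position 15 ')': depth becomes 2
  Position 16 ')': depth becomes 1
  Position 17 ')': depth becomes 0
Maximum depth reached: 6

6


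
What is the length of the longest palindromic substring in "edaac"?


Input: "edaac"
Checking substrings for palindromes:
  [2:4] "aa" (len 2) => palindrome
Longest palindromic substring: "aa" with length 2

2


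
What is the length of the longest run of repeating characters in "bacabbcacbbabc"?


Input: "bacabbcacbbabc"
Scanning for longest run:
  Position 1 ('a'): new char, reset run to 1
  Position 2 ('c'): new char, reset run to 1
  Position 3 ('a'): new char, reset run to 1
  Position 4 ('b'): new char, reset run to 1
  Position 5 ('b'): continues run of 'b', length=2
  Position 6 ('c'): new char, reset run to 1
  Position 7 ('a'): new char, reset run to 1
  Position 8 ('c'): new char, reset run to 1
  Position 9 ('b'): new char, reset run to 1
  Position 10 ('b'): continues run of 'b', length=2
  Position 11 ('a'): new char, reset run to 1
  Position 12 ('b'): new char, reset run to 1
  Position 13 ('c'): new char, reset run to 1
Longest run: 'b' with length 2

2


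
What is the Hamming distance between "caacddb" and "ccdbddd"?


Comparing "caacddb" and "ccdbddd" position by position:
  Position 0: 'c' vs 'c' => same
  Position 1: 'a' vs 'c' => differ
  Position 2: 'a' vs 'd' => differ
  Position 3: 'c' vs 'b' => differ
  Position 4: 'd' vs 'd' => same
  Position 5: 'd' vs 'd' => same
  Position 6: 'b' vs 'd' => differ
Total differences (Hamming distance): 4

4


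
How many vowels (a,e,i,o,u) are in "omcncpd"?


Input: omcncpd
Checking each character:
  'o' at position 0: vowel (running total: 1)
  'm' at position 1: consonant
  'c' at position 2: consonant
  'n' at position 3: consonant
  'c' at position 4: consonant
  'p' at position 5: consonant
  'd' at position 6: consonant
Total vowels: 1

1


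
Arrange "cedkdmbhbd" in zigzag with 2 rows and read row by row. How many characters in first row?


Zigzag "cedkdmbhbd" into 2 rows:
Placing characters:
  'c' => row 0
  'e' => row 1
  'd' => row 0
  'k' => row 1
  'd' => row 0
  'm' => row 1
  'b' => row 0
  'h' => row 1
  'b' => row 0
  'd' => row 1
Rows:
  Row 0: "cddbb"
  Row 1: "ekmhd"
First row length: 5

5


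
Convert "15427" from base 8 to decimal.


Input: "15427" in base 8
Positional expansion:
  Digit '1' (value 1) x 8^4 = 4096
  Digit '5' (value 5) x 8^3 = 2560
  Digit '4' (value 4) x 8^2 = 256
  Digit '2' (value 2) x 8^1 = 16
  Digit '7' (value 7) x 8^0 = 7
Sum = 6935

6935


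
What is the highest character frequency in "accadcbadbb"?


Input: accadcbadbb
Character counts:
  'a': 3
  'b': 3
  'c': 3
  'd': 2
Maximum frequency: 3

3


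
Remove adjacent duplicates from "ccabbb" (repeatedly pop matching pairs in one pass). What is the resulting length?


Input: ccabbb
Stack-based adjacent duplicate removal:
  Read 'c': push. Stack: c
  Read 'c': matches stack top 'c' => pop. Stack: (empty)
  Read 'a': push. Stack: a
  Read 'b': push. Stack: ab
  Read 'b': matches stack top 'b' => pop. Stack: a
  Read 'b': push. Stack: ab
Final stack: "ab" (length 2)

2


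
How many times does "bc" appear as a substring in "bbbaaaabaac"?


Searching for "bc" in "bbbaaaabaac"
Scanning each position:
  Position 0: "bb" => no
  Position 1: "bb" => no
  Position 2: "ba" => no
  Position 3: "aa" => no
  Position 4: "aa" => no
  Position 5: "aa" => no
  Position 6: "ab" => no
  Position 7: "ba" => no
  Position 8: "aa" => no
  Position 9: "ac" => no
Total occurrences: 0

0


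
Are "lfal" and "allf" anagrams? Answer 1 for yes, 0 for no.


Strings: "lfal", "allf"
Sorted first:  afll
Sorted second: afll
Sorted forms match => anagrams

1


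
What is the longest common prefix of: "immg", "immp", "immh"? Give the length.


Words: immg, immp, immh
  Position 0: all 'i' => match
  Position 1: all 'm' => match
  Position 2: all 'm' => match
  Position 3: ('g', 'p', 'h') => mismatch, stop
LCP = "imm" (length 3)

3


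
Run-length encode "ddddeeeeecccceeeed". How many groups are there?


Input: ddddeeeeecccceeeed
Scanning for consecutive runs:
  Group 1: 'd' x 4 (positions 0-3)
  Group 2: 'e' x 5 (positions 4-8)
  Group 3: 'c' x 4 (positions 9-12)
  Group 4: 'e' x 4 (positions 13-16)
  Group 5: 'd' x 1 (positions 17-17)
Total groups: 5

5


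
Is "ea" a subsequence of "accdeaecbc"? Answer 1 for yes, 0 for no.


Check if "ea" is a subsequence of "accdeaecbc"
Greedy scan:
  Position 0 ('a'): no match needed
  Position 1 ('c'): no match needed
  Position 2 ('c'): no match needed
  Position 3 ('d'): no match needed
  Position 4 ('e'): matches sub[0] = 'e'
  Position 5 ('a'): matches sub[1] = 'a'
  Position 6 ('e'): no match needed
  Position 7 ('c'): no match needed
  Position 8 ('b'): no match needed
  Position 9 ('c'): no match needed
All 2 characters matched => is a subsequence

1


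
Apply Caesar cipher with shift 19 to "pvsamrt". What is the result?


Caesar cipher: shift "pvsamrt" by 19
  'p' (pos 15) + 19 = pos 8 = 'i'
  'v' (pos 21) + 19 = pos 14 = 'o'
  's' (pos 18) + 19 = pos 11 = 'l'
  'a' (pos 0) + 19 = pos 19 = 't'
  'm' (pos 12) + 19 = pos 5 = 'f'
  'r' (pos 17) + 19 = pos 10 = 'k'
  't' (pos 19) + 19 = pos 12 = 'm'
Result: ioltfkm

ioltfkm


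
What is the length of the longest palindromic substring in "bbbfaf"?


Input: "bbbfaf"
Checking substrings for palindromes:
  [0:3] "bbb" (len 3) => palindrome
  [3:6] "faf" (len 3) => palindrome
  [0:2] "bb" (len 2) => palindrome
  [1:3] "bb" (len 2) => palindrome
Longest palindromic substring: "bbb" with length 3

3


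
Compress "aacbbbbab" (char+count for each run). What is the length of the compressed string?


Input: aacbbbbab
Runs:
  'a' x 2 => "a2"
  'c' x 1 => "c1"
  'b' x 4 => "b4"
  'a' x 1 => "a1"
  'b' x 1 => "b1"
Compressed: "a2c1b4a1b1"
Compressed length: 10

10


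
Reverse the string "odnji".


Input: odnji
Reading characters right to left:
  Position 4: 'i'
  Position 3: 'j'
  Position 2: 'n'
  Position 1: 'd'
  Position 0: 'o'
Reversed: ijndo

ijndo


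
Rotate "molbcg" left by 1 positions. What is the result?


Input: "molbcg", rotate left by 1
First 1 characters: "m"
Remaining characters: "olbcg"
Concatenate remaining + first: "olbcg" + "m" = "olbcgm"

olbcgm


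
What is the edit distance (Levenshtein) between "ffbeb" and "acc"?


Computing edit distance: "ffbeb" -> "acc"
DP table:
           a    c    c
      0    1    2    3
  f   1    1    2    3
  f   2    2    2    3
  b   3    3    3    3
  e   4    4    4    4
  b   5    5    5    5
Edit distance = dp[5][3] = 5

5


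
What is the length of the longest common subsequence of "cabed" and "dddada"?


LCS of "cabed" and "dddada"
DP table:
           d    d    d    a    d    a
      0    0    0    0    0    0    0
  c   0    0    0    0    0    0    0
  a   0    0    0    0    1    1    1
  b   0    0    0    0    1    1    1
  e   0    0    0    0    1    1    1
  d   0    1    1    1    1    2    2
LCS length = dp[5][6] = 2

2


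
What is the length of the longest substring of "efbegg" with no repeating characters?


Input: "efbegg"
Sliding window (track last position of each char):
  Position 0 ('e'): window [0,0] length 1 -- new best
  Position 1 ('f'): window [0,1] length 2 -- new best
  Position 2 ('b'): window [0,2] length 3 -- new best
  Position 3 ('e'): repeat (last at 0), move window start to 1
  Position 3 ('e'): window [1,3] length 3
  Position 4 ('g'): window [1,4] length 4 -- new best
  Position 5 ('g'): repeat (last at 4), move window start to 5
  Position 5 ('g'): window [5,5] length 1
Longest substring with no repeats: "fbeg" with length 4

4


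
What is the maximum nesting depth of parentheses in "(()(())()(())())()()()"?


Input: "(()(())()(())())()()()"
Tracking depth:
  Position 0 '(': depth becomes 1
  Position 1 '(': depth becomes 2
  Position 2 ')': depth becomes 1
  Position 3 '(': depth becomes 2
  Position 4 '(': depth becomes 3
  Position 5 ')': depth becomes 2
  Position 6 ')': depth becomes 1
  Position 7 '(': depth becomes 2
  Position 8 ')': depth becomes 1
  Position 9 '(': depth becomes 2
  Position 10 '(': depth becomes 3
  Position 11 ')': depth becomes 2
  Position 12 ')': depth becomes 1
  Position 13 '(': depth becomes 2
  Position 14 ')': depth becomes 1
  Position 15 ')': depth becomes 0
  Position 16 '(': depth becomes 1
  Position 17 ')': depth becomes 0
  Position 18 '(': depth becomes 1
  Position 19 ')': depth becomes 0
  Position 20 '(': depth becomes 1
  Position 21 ')': depth becomes 0
Maximum depth reached: 3

3


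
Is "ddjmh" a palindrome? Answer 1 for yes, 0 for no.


Input: ddjmh
Reversed: hmjdd
  Compare pos 0 ('d') with pos 4 ('h'): MISMATCH
  Compare pos 1 ('d') with pos 3 ('m'): MISMATCH
Result: not a palindrome

0


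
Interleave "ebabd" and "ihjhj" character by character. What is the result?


Interleaving "ebabd" and "ihjhj":
  Position 0: 'e' from first, 'i' from second => "ei"
  Position 1: 'b' from first, 'h' from second => "bh"
  Position 2: 'a' from first, 'j' from second => "aj"
  Position 3: 'b' from first, 'h' from second => "bh"
  Position 4: 'd' from first, 'j' from second => "dj"
Result: eibhajbhdj

eibhajbhdj


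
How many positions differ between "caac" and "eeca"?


Comparing "caac" and "eeca" position by position:
  Position 0: 'c' vs 'e' => DIFFER
  Position 1: 'a' vs 'e' => DIFFER
  Position 2: 'a' vs 'c' => DIFFER
  Position 3: 'c' vs 'a' => DIFFER
Positions that differ: 4

4


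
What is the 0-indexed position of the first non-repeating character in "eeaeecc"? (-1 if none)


Input: eeaeecc
Character frequencies:
  'a': 1
  'c': 2
  'e': 4
Scanning left to right for freq == 1:
  Position 0 ('e'): freq=4, skip
  Position 1 ('e'): freq=4, skip
  Position 2 ('a'): unique! => answer = 2

2


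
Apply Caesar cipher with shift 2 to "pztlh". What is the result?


Caesar cipher: shift "pztlh" by 2
  'p' (pos 15) + 2 = pos 17 = 'r'
  'z' (pos 25) + 2 = pos 1 = 'b'
  't' (pos 19) + 2 = pos 21 = 'v'
  'l' (pos 11) + 2 = pos 13 = 'n'
  'h' (pos 7) + 2 = pos 9 = 'j'
Result: rbvnj

rbvnj


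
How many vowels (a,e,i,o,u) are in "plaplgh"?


Input: plaplgh
Checking each character:
  'p' at position 0: consonant
  'l' at position 1: consonant
  'a' at position 2: vowel (running total: 1)
  'p' at position 3: consonant
  'l' at position 4: consonant
  'g' at position 5: consonant
  'h' at position 6: consonant
Total vowels: 1

1


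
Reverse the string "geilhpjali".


Input: geilhpjali
Reading characters right to left:
  Position 9: 'i'
  Position 8: 'l'
  Position 7: 'a'
  Position 6: 'j'
  Position 5: 'p'
  Position 4: 'h'
  Position 3: 'l'
  Position 2: 'i'
  Position 1: 'e'
  Position 0: 'g'
Reversed: ilajphlieg

ilajphlieg


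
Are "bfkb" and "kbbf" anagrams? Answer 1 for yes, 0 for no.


Strings: "bfkb", "kbbf"
Sorted first:  bbfk
Sorted second: bbfk
Sorted forms match => anagrams

1


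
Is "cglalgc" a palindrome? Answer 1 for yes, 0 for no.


Input: cglalgc
Reversed: cglalgc
  Compare pos 0 ('c') with pos 6 ('c'): match
  Compare pos 1 ('g') with pos 5 ('g'): match
  Compare pos 2 ('l') with pos 4 ('l'): match
Result: palindrome

1


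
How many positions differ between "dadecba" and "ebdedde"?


Comparing "dadecba" and "ebdedde" position by position:
  Position 0: 'd' vs 'e' => DIFFER
  Position 1: 'a' vs 'b' => DIFFER
  Position 2: 'd' vs 'd' => same
  Position 3: 'e' vs 'e' => same
  Position 4: 'c' vs 'd' => DIFFER
  Position 5: 'b' vs 'd' => DIFFER
  Position 6: 'a' vs 'e' => DIFFER
Positions that differ: 5

5


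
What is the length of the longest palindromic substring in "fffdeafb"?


Input: "fffdeafb"
Checking substrings for palindromes:
  [0:3] "fff" (len 3) => palindrome
  [0:2] "ff" (len 2) => palindrome
  [1:3] "ff" (len 2) => palindrome
Longest palindromic substring: "fff" with length 3

3


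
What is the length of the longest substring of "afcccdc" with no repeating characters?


Input: "afcccdc"
Sliding window (track last position of each char):
  Position 0 ('a'): window [0,0] length 1 -- new best
  Position 1 ('f'): window [0,1] length 2 -- new best
  Position 2 ('c'): window [0,2] length 3 -- new best
  Position 3 ('c'): repeat (last at 2), move window start to 3
  Position 3 ('c'): window [3,3] length 1
  Position 4 ('c'): repeat (last at 3), move window start to 4
  Position 4 ('c'): window [4,4] length 1
  Position 5 ('d'): window [4,5] length 2
  Position 6 ('c'): repeat (last at 4), move window start to 5
  Position 6 ('c'): window [5,6] length 2
Longest substring with no repeats: "afc" with length 3

3


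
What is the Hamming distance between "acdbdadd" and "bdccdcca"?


Comparing "acdbdadd" and "bdccdcca" position by position:
  Position 0: 'a' vs 'b' => differ
  Position 1: 'c' vs 'd' => differ
  Position 2: 'd' vs 'c' => differ
  Position 3: 'b' vs 'c' => differ
  Position 4: 'd' vs 'd' => same
  Position 5: 'a' vs 'c' => differ
  Position 6: 'd' vs 'c' => differ
  Position 7: 'd' vs 'a' => differ
Total differences (Hamming distance): 7

7


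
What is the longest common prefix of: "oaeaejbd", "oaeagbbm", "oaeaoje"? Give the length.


Words: oaeaejbd, oaeagbbm, oaeaoje
  Position 0: all 'o' => match
  Position 1: all 'a' => match
  Position 2: all 'e' => match
  Position 3: all 'a' => match
  Position 4: ('e', 'g', 'o') => mismatch, stop
LCP = "oaea" (length 4)

4


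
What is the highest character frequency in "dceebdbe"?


Input: dceebdbe
Character counts:
  'b': 2
  'c': 1
  'd': 2
  'e': 3
Maximum frequency: 3

3


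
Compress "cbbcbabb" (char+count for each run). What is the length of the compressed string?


Input: cbbcbabb
Runs:
  'c' x 1 => "c1"
  'b' x 2 => "b2"
  'c' x 1 => "c1"
  'b' x 1 => "b1"
  'a' x 1 => "a1"
  'b' x 2 => "b2"
Compressed: "c1b2c1b1a1b2"
Compressed length: 12

12


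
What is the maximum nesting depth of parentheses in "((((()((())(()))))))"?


Input: "((((()((())(()))))))"
Tracking depth:
  Position 0 '(': depth becomes 1
  Position 1 '(': depth becomes 2
  Position 2 '(': depth becomes 3
  Position 3 '(': depth becomes 4
  Position 4 '(': depth becomes 5
  Position 5 ')': depth becomes 4
  Position 6 '(': depth becomes 5
  Position 7 '(': depth becomes 6
  Position 8 '(': depth becomes 7
  Position 9 ')': depth becomes 6
  Position 10 ')': depth becomes 5
  Position 11 '(': depth becomes 6
  Position 12 '(': depth becomes 7
  Position 13 ')': depth becomes 6
  Position 14 ')': depth becomes 5
  Position 15 ')': depth becomes 4
  Position 16 ')': depth becomes 3
  Position 17 ')': depth becomes 2
  Position 18 ')': depth becomes 1
  Position 19 ')': depth becomes 0
Maximum depth reached: 7

7


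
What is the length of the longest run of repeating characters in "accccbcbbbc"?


Input: "accccbcbbbc"
Scanning for longest run:
  Position 1 ('c'): new char, reset run to 1
  Position 2 ('c'): continues run of 'c', length=2
  Position 3 ('c'): continues run of 'c', length=3
  Position 4 ('c'): continues run of 'c', length=4
  Position 5 ('b'): new char, reset run to 1
  Position 6 ('c'): new char, reset run to 1
  Position 7 ('b'): new char, reset run to 1
  Position 8 ('b'): continues run of 'b', length=2
  Position 9 ('b'): continues run of 'b', length=3
  Position 10 ('c'): new char, reset run to 1
Longest run: 'c' with length 4

4


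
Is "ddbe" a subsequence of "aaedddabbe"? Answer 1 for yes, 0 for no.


Check if "ddbe" is a subsequence of "aaedddabbe"
Greedy scan:
  Position 0 ('a'): no match needed
  Position 1 ('a'): no match needed
  Position 2 ('e'): no match needed
  Position 3 ('d'): matches sub[0] = 'd'
  Position 4 ('d'): matches sub[1] = 'd'
  Position 5 ('d'): no match needed
  Position 6 ('a'): no match needed
  Position 7 ('b'): matches sub[2] = 'b'
  Position 8 ('b'): no match needed
  Position 9 ('e'): matches sub[3] = 'e'
All 4 characters matched => is a subsequence

1


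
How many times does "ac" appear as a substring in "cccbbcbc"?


Searching for "ac" in "cccbbcbc"
Scanning each position:
  Position 0: "cc" => no
  Position 1: "cc" => no
  Position 2: "cb" => no
  Position 3: "bb" => no
  Position 4: "bc" => no
  Position 5: "cb" => no
  Position 6: "bc" => no
Total occurrences: 0

0


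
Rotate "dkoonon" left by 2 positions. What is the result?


Input: "dkoonon", rotate left by 2
First 2 characters: "dk"
Remaining characters: "oonon"
Concatenate remaining + first: "oonon" + "dk" = "oonondk"

oonondk


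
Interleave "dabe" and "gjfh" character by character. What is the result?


Interleaving "dabe" and "gjfh":
  Position 0: 'd' from first, 'g' from second => "dg"
  Position 1: 'a' from first, 'j' from second => "aj"
  Position 2: 'b' from first, 'f' from second => "bf"
  Position 3: 'e' from first, 'h' from second => "eh"
Result: dgajbfeh

dgajbfeh


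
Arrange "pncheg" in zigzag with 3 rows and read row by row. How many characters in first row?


Zigzag "pncheg" into 3 rows:
Placing characters:
  'p' => row 0
  'n' => row 1
  'c' => row 2
  'h' => row 1
  'e' => row 0
  'g' => row 1
Rows:
  Row 0: "pe"
  Row 1: "nhg"
  Row 2: "c"
First row length: 2

2


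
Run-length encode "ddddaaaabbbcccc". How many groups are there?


Input: ddddaaaabbbcccc
Scanning for consecutive runs:
  Group 1: 'd' x 4 (positions 0-3)
  Group 2: 'a' x 4 (positions 4-7)
  Group 3: 'b' x 3 (positions 8-10)
  Group 4: 'c' x 4 (positions 11-14)
Total groups: 4

4


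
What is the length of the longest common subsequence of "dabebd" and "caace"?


LCS of "dabebd" and "caace"
DP table:
           c    a    a    c    e
      0    0    0    0    0    0
  d   0    0    0    0    0    0
  a   0    0    1    1    1    1
  b   0    0    1    1    1    1
  e   0    0    1    1    1    2
  b   0    0    1    1    1    2
  d   0    0    1    1    1    2
LCS length = dp[6][5] = 2

2


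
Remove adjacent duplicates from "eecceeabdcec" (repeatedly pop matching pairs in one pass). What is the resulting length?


Input: eecceeabdcec
Stack-based adjacent duplicate removal:
  Read 'e': push. Stack: e
  Read 'e': matches stack top 'e' => pop. Stack: (empty)
  Read 'c': push. Stack: c
  Read 'c': matches stack top 'c' => pop. Stack: (empty)
  Read 'e': push. Stack: e
  Read 'e': matches stack top 'e' => pop. Stack: (empty)
  Read 'a': push. Stack: a
  Read 'b': push. Stack: ab
  Read 'd': push. Stack: abd
  Read 'c': push. Stack: abdc
  Read 'e': push. Stack: abdce
  Read 'c': push. Stack: abdcec
Final stack: "abdcec" (length 6)

6


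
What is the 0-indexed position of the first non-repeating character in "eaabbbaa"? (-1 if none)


Input: eaabbbaa
Character frequencies:
  'a': 4
  'b': 3
  'e': 1
Scanning left to right for freq == 1:
  Position 0 ('e'): unique! => answer = 0

0


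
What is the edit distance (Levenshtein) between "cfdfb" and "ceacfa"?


Computing edit distance: "cfdfb" -> "ceacfa"
DP table:
           c    e    a    c    f    a
      0    1    2    3    4    5    6
  c   1    0    1    2    3    4    5
  f   2    1    1    2    3    3    4
  d   3    2    2    2    3    4    4
  f   4    3    3    3    3    3    4
  b   5    4    4    4    4    4    4
Edit distance = dp[5][6] = 4

4


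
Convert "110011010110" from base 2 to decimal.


Input: "110011010110" in base 2
Positional expansion:
  Digit '1' (value 1) x 2^11 = 2048
  Digit '1' (value 1) x 2^10 = 1024
  Digit '0' (value 0) x 2^9 = 0
  Digit '0' (value 0) x 2^8 = 0
  Digit '1' (value 1) x 2^7 = 128
  Digit '1' (value 1) x 2^6 = 64
  Digit '0' (value 0) x 2^5 = 0
  Digit '1' (value 1) x 2^4 = 16
  Digit '0' (value 0) x 2^3 = 0
  Digit '1' (value 1) x 2^2 = 4
  Digit '1' (value 1) x 2^1 = 2
  Digit '0' (value 0) x 2^0 = 0
Sum = 3286

3286


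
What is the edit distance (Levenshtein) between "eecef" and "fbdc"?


Computing edit distance: "eecef" -> "fbdc"
DP table:
           f    b    d    c
      0    1    2    3    4
  e   1    1    2    3    4
  e   2    2    2    3    4
  c   3    3    3    3    3
  e   4    4    4    4    4
  f   5    4    5    5    5
Edit distance = dp[5][4] = 5

5


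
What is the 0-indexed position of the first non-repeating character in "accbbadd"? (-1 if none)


Input: accbbadd
Character frequencies:
  'a': 2
  'b': 2
  'c': 2
  'd': 2
Scanning left to right for freq == 1:
  Position 0 ('a'): freq=2, skip
  Position 1 ('c'): freq=2, skip
  Position 2 ('c'): freq=2, skip
  Position 3 ('b'): freq=2, skip
  Position 4 ('b'): freq=2, skip
  Position 5 ('a'): freq=2, skip
  Position 6 ('d'): freq=2, skip
  Position 7 ('d'): freq=2, skip
  No unique character found => answer = -1

-1


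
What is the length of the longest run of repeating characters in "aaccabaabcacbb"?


Input: "aaccabaabcacbb"
Scanning for longest run:
  Position 1 ('a'): continues run of 'a', length=2
  Position 2 ('c'): new char, reset run to 1
  Position 3 ('c'): continues run of 'c', length=2
  Position 4 ('a'): new char, reset run to 1
  Position 5 ('b'): new char, reset run to 1
  Position 6 ('a'): new char, reset run to 1
  Position 7 ('a'): continues run of 'a', length=2
  Position 8 ('b'): new char, reset run to 1
  Position 9 ('c'): new char, reset run to 1
  Position 10 ('a'): new char, reset run to 1
  Position 11 ('c'): new char, reset run to 1
  Position 12 ('b'): new char, reset run to 1
  Position 13 ('b'): continues run of 'b', length=2
Longest run: 'a' with length 2

2


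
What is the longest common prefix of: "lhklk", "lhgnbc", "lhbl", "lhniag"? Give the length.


Words: lhklk, lhgnbc, lhbl, lhniag
  Position 0: all 'l' => match
  Position 1: all 'h' => match
  Position 2: ('k', 'g', 'b', 'n') => mismatch, stop
LCP = "lh" (length 2)

2


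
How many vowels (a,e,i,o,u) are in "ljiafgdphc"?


Input: ljiafgdphc
Checking each character:
  'l' at position 0: consonant
  'j' at position 1: consonant
  'i' at position 2: vowel (running total: 1)
  'a' at position 3: vowel (running total: 2)
  'f' at position 4: consonant
  'g' at position 5: consonant
  'd' at position 6: consonant
  'p' at position 7: consonant
  'h' at position 8: consonant
  'c' at position 9: consonant
Total vowels: 2

2


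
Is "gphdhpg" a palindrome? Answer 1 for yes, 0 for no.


Input: gphdhpg
Reversed: gphdhpg
  Compare pos 0 ('g') with pos 6 ('g'): match
  Compare pos 1 ('p') with pos 5 ('p'): match
  Compare pos 2 ('h') with pos 4 ('h'): match
Result: palindrome

1


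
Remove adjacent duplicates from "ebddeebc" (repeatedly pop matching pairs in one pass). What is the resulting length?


Input: ebddeebc
Stack-based adjacent duplicate removal:
  Read 'e': push. Stack: e
  Read 'b': push. Stack: eb
  Read 'd': push. Stack: ebd
  Read 'd': matches stack top 'd' => pop. Stack: eb
  Read 'e': push. Stack: ebe
  Read 'e': matches stack top 'e' => pop. Stack: eb
  Read 'b': matches stack top 'b' => pop. Stack: e
  Read 'c': push. Stack: ec
Final stack: "ec" (length 2)

2


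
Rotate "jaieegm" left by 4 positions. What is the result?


Input: "jaieegm", rotate left by 4
First 4 characters: "jaie"
Remaining characters: "egm"
Concatenate remaining + first: "egm" + "jaie" = "egmjaie"

egmjaie


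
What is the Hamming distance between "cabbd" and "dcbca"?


Comparing "cabbd" and "dcbca" position by position:
  Position 0: 'c' vs 'd' => differ
  Position 1: 'a' vs 'c' => differ
  Position 2: 'b' vs 'b' => same
  Position 3: 'b' vs 'c' => differ
  Position 4: 'd' vs 'a' => differ
Total differences (Hamming distance): 4

4


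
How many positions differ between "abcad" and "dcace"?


Comparing "abcad" and "dcace" position by position:
  Position 0: 'a' vs 'd' => DIFFER
  Position 1: 'b' vs 'c' => DIFFER
  Position 2: 'c' vs 'a' => DIFFER
  Position 3: 'a' vs 'c' => DIFFER
  Position 4: 'd' vs 'e' => DIFFER
Positions that differ: 5

5


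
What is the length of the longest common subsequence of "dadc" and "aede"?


LCS of "dadc" and "aede"
DP table:
           a    e    d    e
      0    0    0    0    0
  d   0    0    0    1    1
  a   0    1    1    1    1
  d   0    1    1    2    2
  c   0    1    1    2    2
LCS length = dp[4][4] = 2

2


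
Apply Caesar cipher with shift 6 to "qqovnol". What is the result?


Caesar cipher: shift "qqovnol" by 6
  'q' (pos 16) + 6 = pos 22 = 'w'
  'q' (pos 16) + 6 = pos 22 = 'w'
  'o' (pos 14) + 6 = pos 20 = 'u'
  'v' (pos 21) + 6 = pos 1 = 'b'
  'n' (pos 13) + 6 = pos 19 = 't'
  'o' (pos 14) + 6 = pos 20 = 'u'
  'l' (pos 11) + 6 = pos 17 = 'r'
Result: wwubtur

wwubtur


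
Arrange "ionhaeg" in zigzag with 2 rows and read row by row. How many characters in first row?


Zigzag "ionhaeg" into 2 rows:
Placing characters:
  'i' => row 0
  'o' => row 1
  'n' => row 0
  'h' => row 1
  'a' => row 0
  'e' => row 1
  'g' => row 0
Rows:
  Row 0: "inag"
  Row 1: "ohe"
First row length: 4

4


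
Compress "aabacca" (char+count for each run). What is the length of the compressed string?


Input: aabacca
Runs:
  'a' x 2 => "a2"
  'b' x 1 => "b1"
  'a' x 1 => "a1"
  'c' x 2 => "c2"
  'a' x 1 => "a1"
Compressed: "a2b1a1c2a1"
Compressed length: 10

10


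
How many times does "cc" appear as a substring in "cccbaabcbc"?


Searching for "cc" in "cccbaabcbc"
Scanning each position:
  Position 0: "cc" => MATCH
  Position 1: "cc" => MATCH
  Position 2: "cb" => no
  Position 3: "ba" => no
  Position 4: "aa" => no
  Position 5: "ab" => no
  Position 6: "bc" => no
  Position 7: "cb" => no
  Position 8: "bc" => no
Total occurrences: 2

2


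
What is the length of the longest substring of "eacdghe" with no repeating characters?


Input: "eacdghe"
Sliding window (track last position of each char):
  Position 0 ('e'): window [0,0] length 1 -- new best
  Position 1 ('a'): window [0,1] length 2 -- new best
  Position 2 ('c'): window [0,2] length 3 -- new best
  Position 3 ('d'): window [0,3] length 4 -- new best
  Position 4 ('g'): window [0,4] length 5 -- new best
  Position 5 ('h'): window [0,5] length 6 -- new best
  Position 6 ('e'): repeat (last at 0), move window start to 1
  Position 6 ('e'): window [1,6] length 6
Longest substring with no repeats: "eacdgh" with length 6

6


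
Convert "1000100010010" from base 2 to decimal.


Input: "1000100010010" in base 2
Positional expansion:
  Digit '1' (value 1) x 2^12 = 4096
  Digit '0' (value 0) x 2^11 = 0
  Digit '0' (value 0) x 2^10 = 0
  Digit '0' (value 0) x 2^9 = 0
  Digit '1' (value 1) x 2^8 = 256
  Digit '0' (value 0) x 2^7 = 0
  Digit '0' (value 0) x 2^6 = 0
  Digit '0' (value 0) x 2^5 = 0
  Digit '1' (value 1) x 2^4 = 16
  Digit '0' (value 0) x 2^3 = 0
  Digit '0' (value 0) x 2^2 = 0
  Digit '1' (value 1) x 2^1 = 2
  Digit '0' (value 0) x 2^0 = 0
Sum = 4370

4370


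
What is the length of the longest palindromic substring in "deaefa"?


Input: "deaefa"
Checking substrings for palindromes:
  [1:4] "eae" (len 3) => palindrome
Longest palindromic substring: "eae" with length 3

3


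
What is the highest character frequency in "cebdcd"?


Input: cebdcd
Character counts:
  'b': 1
  'c': 2
  'd': 2
  'e': 1
Maximum frequency: 2

2


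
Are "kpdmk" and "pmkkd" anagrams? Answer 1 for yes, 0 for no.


Strings: "kpdmk", "pmkkd"
Sorted first:  dkkmp
Sorted second: dkkmp
Sorted forms match => anagrams

1


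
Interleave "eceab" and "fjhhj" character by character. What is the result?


Interleaving "eceab" and "fjhhj":
  Position 0: 'e' from first, 'f' from second => "ef"
  Position 1: 'c' from first, 'j' from second => "cj"
  Position 2: 'e' from first, 'h' from second => "eh"
  Position 3: 'a' from first, 'h' from second => "ah"
  Position 4: 'b' from first, 'j' from second => "bj"
Result: efcjehahbj

efcjehahbj


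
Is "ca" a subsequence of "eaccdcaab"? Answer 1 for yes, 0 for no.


Check if "ca" is a subsequence of "eaccdcaab"
Greedy scan:
  Position 0 ('e'): no match needed
  Position 1 ('a'): no match needed
  Position 2 ('c'): matches sub[0] = 'c'
  Position 3 ('c'): no match needed
  Position 4 ('d'): no match needed
  Position 5 ('c'): no match needed
  Position 6 ('a'): matches sub[1] = 'a'
  Position 7 ('a'): no match needed
  Position 8 ('b'): no match needed
All 2 characters matched => is a subsequence

1


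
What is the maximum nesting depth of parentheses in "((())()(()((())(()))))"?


Input: "((())()(()((())(()))))"
Tracking depth:
  Position 0 '(': depth becomes 1
  Position 1 '(': depth becomes 2
  Position 2 '(': depth becomes 3
  Position 3 ')': depth becomes 2
  Position 4 ')': depth becomes 1
  Position 5 '(': depth becomes 2
  Position 6 ')': depth becomes 1
  Position 7 '(': depth becomes 2
  Position 8 '(': depth becomes 3
  Position 9 ')': depth becomes 2
  Position 10 '(': depth becomes 3
  Position 11 '(': depth becomes 4
  Position 12 '(': depth becomes 5
  Position 13 ')': depth becomes 4
  Position 14 ')': depth becomes 3
  Position 15 '(': depth becomes 4
  Position 16 '(': depth becomes 5
  Position 17 ')': depth becomes 4
  Position 18 ')': depth becomes 3
  Position 19 ')': depth becomes 2
  Position 20 ')': depth becomes 1
  Position 21 ')': depth becomes 0
Maximum depth reached: 5

5


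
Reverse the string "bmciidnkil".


Input: bmciidnkil
Reading characters right to left:
  Position 9: 'l'
  Position 8: 'i'
  Position 7: 'k'
  Position 6: 'n'
  Position 5: 'd'
  Position 4: 'i'
  Position 3: 'i'
  Position 2: 'c'
  Position 1: 'm'
  Position 0: 'b'
Reversed: likndiicmb

likndiicmb


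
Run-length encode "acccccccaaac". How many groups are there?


Input: acccccccaaac
Scanning for consecutive runs:
  Group 1: 'a' x 1 (positions 0-0)
  Group 2: 'c' x 7 (positions 1-7)
  Group 3: 'a' x 3 (positions 8-10)
  Group 4: 'c' x 1 (positions 11-11)
Total groups: 4

4
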